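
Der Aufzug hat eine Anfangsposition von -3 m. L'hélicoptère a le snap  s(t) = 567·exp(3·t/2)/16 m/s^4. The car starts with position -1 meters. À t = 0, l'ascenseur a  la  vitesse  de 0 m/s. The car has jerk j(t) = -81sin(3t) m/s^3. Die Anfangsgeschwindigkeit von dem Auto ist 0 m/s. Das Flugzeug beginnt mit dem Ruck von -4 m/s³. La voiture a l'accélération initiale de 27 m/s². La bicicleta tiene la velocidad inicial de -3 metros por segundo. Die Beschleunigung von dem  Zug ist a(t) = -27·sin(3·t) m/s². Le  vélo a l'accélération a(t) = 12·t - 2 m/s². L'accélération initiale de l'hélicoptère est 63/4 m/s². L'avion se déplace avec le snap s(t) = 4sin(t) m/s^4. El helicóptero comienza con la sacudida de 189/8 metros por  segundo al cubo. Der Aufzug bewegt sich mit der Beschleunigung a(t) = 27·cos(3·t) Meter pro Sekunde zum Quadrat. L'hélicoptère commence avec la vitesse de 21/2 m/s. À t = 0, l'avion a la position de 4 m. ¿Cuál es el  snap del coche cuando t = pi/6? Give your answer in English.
To solve this, we need to take 1 derivative of our jerk equation j(t) = -81·sin(3·t). Differentiating jerk, we get snap: s(t) = -243·cos(3·t). From the given snap equation s(t) = -243·cos(3·t), we substitute t = pi/6 to get s = 0.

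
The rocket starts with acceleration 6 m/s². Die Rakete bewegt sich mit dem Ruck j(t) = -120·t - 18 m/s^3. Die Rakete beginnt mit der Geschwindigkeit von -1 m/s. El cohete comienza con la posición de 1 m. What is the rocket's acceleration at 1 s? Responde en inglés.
To solve this, we need to take 1 antiderivative of our jerk equation j(t) = -120·t - 18. Taking ∫j(t)dt and applying a(0) = 6, we find a(t) = -60·t^2 - 18·t + 6. We have acceleration a(t) = -60·t^2 - 18·t + 6. Substituting t = 1: a(1) = -72.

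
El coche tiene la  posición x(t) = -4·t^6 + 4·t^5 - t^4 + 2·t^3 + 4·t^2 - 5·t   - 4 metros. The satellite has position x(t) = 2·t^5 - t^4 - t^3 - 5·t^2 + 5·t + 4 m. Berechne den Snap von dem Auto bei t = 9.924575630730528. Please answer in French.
Nous devons dériver notre équation de la position x(t) = -4·t^6 + 4·t^5 - t^4 + 2·t^3 + 4·t^2 - 5·t - 4 4 fois. La dérivée de la position donne la vitesse: v(t) = -24·t^5 + 20·t^4 - 4·t^3 + 6·t^2 + 8·t - 5. En prenant d/dt de v(t), nous trouvons a(t) = -120·t^4 + 80·t^3 - 12·t^2 + 12·t + 8. En prenant d/dt de a(t), nous trouvons j(t) = -480·t^3 + 240·t^2 - 24·t + 12. En prenant d/dt de j(t), nous trouvons s(t) = -1440·t^2 + 480·t - 24. De l'équation du snap s(t) = -1440·t^2 + 480·t - 24, nous substituons t = 9.924575630730528 pour obtenir s = -137096.173785379.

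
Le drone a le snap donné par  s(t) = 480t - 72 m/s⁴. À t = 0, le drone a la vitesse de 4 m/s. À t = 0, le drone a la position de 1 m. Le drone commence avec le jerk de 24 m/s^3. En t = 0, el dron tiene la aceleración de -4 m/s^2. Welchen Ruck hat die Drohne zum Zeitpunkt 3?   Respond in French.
Pour résoudre ceci, nous devons prendre 1 primitive de notre équation du snap s(t) = 480·t - 72. La primitive du snap, avec j(0) = 24, donne le jerk: j(t) = 240·t^2 - 72·t + 24. Nous avons le jerk j(t) = 240·t^2 - 72·t + 24. En substituant t = 3: j(3) = 1968.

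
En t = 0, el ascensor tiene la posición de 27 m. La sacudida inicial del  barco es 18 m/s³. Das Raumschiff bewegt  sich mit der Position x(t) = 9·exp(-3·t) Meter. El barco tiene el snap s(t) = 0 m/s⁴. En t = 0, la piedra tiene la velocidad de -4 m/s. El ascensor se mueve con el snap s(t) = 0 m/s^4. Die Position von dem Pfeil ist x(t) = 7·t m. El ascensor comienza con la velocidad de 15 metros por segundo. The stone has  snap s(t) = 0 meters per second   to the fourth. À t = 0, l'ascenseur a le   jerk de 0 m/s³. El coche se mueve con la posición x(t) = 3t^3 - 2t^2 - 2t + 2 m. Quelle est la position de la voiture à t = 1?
En utilisant x(t) = 3·t^3 - 2·t^2 - 2·t + 2 et en substituant t = 1, nous trouvons x = 1.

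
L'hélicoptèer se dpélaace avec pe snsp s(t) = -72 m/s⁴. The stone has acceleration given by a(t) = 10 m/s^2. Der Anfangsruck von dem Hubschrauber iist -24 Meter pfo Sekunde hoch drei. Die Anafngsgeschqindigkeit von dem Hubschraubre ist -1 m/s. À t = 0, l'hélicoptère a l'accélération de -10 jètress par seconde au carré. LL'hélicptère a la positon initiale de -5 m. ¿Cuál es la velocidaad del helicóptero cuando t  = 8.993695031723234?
Partiendo del snap s(t) = -72, tomamos 3 antiderivadas. Integrando el snap y usando la condición inicial j(0) = -24, obtenemos j(t) = -72·t - 24. La antiderivada de la sacudida es la aceleración. Usando a(0) = -10, obtenemos a(t) = -36·t^2 - 24·t - 10. La integral de la aceleración es la velocidad. Usando v(0) = -1, obtenemos v(t) = -12·t^3 - 12·t^2 - 10·t - 1. De la ecuación de la velocidad v(t) = -12·t^3 - 12·t^2 - 10·t - 1, sustituimos t = 8.993695031723234 para obtener v = -9791.20314354872.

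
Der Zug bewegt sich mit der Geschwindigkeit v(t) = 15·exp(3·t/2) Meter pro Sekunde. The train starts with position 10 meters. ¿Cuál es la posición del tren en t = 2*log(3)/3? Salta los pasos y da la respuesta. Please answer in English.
x(2*log(3)/3) = 30.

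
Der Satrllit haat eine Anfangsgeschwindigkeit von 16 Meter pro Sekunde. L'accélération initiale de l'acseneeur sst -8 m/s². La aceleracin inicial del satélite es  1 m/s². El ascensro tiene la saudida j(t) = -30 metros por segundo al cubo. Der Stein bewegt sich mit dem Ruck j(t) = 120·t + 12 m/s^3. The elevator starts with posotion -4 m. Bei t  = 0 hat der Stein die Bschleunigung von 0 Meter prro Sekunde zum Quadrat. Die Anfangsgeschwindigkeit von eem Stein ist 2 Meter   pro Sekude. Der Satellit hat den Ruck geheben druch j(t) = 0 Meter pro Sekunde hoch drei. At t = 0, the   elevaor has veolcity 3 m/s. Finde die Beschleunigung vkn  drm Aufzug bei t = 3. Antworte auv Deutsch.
Um dies zu lösen, müssen wir 1 Stammfunktion unserer Gleichung für den Ruck j(t) = -30 finden. Die Stammfunktion von dem Ruck, mit a(0) = -8, ergibt die Beschleunigung: a(t) = -30·t - 8. Mit a(t) = -30·t - 8 und Einsetzen von t = 3, finden wir a = -98.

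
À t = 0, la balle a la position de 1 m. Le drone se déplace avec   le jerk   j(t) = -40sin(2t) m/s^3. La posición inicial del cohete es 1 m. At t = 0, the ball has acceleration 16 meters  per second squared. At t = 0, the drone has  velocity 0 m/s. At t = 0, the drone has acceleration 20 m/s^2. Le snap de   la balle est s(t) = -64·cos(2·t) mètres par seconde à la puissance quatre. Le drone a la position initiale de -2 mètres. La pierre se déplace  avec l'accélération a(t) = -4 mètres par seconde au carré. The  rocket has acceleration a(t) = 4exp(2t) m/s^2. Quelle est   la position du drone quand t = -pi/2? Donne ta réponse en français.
Nous devons intégrer notre équation du jerk j(t) = -40·sin(2·t) 3 fois. En prenant ∫j(t)dt et en appliquant a(0) = 20, nous trouvons a(t) = 20·cos(2·t). En prenant ∫a(t)dt et en appliquant v(0) = 0, nous trouvons v(t) = 10·sin(2·t). La primitive de la vitesse est la position. En utilisant x(0) = -2, nous obtenons x(t) = 3 - 5·cos(2·t). Nous avons la position x(t) = 3 - 5·cos(2·t). En substituant t = -pi/2: x(-pi/2) = 8.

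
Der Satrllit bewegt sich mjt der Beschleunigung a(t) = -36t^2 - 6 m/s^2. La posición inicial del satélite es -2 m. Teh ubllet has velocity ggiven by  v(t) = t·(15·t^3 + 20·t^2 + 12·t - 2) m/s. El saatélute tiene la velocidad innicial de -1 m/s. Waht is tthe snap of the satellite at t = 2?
To solve this, we need to take 2 derivatives of our acceleration equation a(t) = -36·t^2 - 6. Taking d/dt of a(t), we find j(t) = -72·t. Differentiating jerk, we get snap: s(t) = -72. We have snap s(t) = -72. Substituting t = 2: s(2) = -72.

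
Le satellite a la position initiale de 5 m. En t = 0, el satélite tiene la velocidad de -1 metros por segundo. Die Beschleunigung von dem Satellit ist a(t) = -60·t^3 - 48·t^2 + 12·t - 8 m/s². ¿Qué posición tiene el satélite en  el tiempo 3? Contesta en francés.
Nous devons intégrer notre équation de l'accélération a(t) = -60·t^3 - 48·t^2 + 12·t - 8 2 fois. La primitive de l'accélération est la vitesse. En utilisant v(0) = -1, nous obtenons v(t) = -15·t^4 - 16·t^3 + 6·t^2 - 8·t - 1. L'intégrale de la vitesse, avec x(0) = 5, donne la position: x(t) = -3·t^5 - 4·t^4 + 2·t^3 - 4·t^2 - t + 5. Nous avons la position x(t) = -3·t^5 - 4·t^4 + 2·t^3 - 4·t^2 - t + 5. En substituant t = 3: x(3) = -1033.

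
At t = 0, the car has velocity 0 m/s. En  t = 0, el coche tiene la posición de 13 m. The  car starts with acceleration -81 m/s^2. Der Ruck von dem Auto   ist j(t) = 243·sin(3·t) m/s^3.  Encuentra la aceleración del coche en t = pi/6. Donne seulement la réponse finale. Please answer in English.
The answer is 0.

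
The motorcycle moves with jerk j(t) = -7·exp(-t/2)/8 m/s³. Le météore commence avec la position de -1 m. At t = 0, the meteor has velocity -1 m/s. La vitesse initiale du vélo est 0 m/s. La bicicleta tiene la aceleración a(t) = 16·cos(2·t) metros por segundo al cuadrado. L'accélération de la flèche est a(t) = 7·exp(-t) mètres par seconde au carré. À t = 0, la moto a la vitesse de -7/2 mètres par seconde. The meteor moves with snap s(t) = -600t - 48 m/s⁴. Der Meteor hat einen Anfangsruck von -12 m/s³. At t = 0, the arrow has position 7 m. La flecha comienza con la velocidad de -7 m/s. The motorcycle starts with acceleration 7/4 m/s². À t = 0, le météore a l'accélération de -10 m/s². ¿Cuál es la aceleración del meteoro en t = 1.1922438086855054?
Debemos encontrar la antiderivada de nuestra ecuación del snap s(t) = -600·t - 48 2 veces. Tomando ∫s(t)dt y aplicando j(0) = -12, encontramos j(t) = -300·t^2 - 48·t - 12. Integrando la sacudida y usando la condición inicial a(0) = -10, obtenemos a(t) = -100·t^3 - 24·t^2 - 12·t - 10. Tenemos la aceleración a(t) = -100·t^3 - 24·t^2 - 12·t - 10. Sustituyendo t = 1.1922438086855054: a(1.1922438086855054) = -227.892548641987.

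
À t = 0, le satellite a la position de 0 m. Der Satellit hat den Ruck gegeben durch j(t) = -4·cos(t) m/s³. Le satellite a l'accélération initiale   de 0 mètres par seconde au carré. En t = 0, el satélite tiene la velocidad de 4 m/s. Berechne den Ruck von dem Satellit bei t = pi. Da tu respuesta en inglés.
We have jerk j(t) = -4·cos(t). Substituting t = pi: j(pi) = 4.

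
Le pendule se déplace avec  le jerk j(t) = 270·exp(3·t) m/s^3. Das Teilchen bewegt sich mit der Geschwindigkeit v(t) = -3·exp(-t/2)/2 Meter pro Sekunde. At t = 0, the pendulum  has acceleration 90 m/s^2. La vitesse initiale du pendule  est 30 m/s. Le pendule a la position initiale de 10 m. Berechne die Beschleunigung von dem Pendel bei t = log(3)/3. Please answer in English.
To find the answer, we compute 1 integral of j(t) = 270·exp(3·t). Taking ∫j(t)dt and applying a(0) = 90, we find a(t) = 90·exp(3·t). Using a(t) = 90·exp(3·t) and substituting t = log(3)/3, we find a = 270.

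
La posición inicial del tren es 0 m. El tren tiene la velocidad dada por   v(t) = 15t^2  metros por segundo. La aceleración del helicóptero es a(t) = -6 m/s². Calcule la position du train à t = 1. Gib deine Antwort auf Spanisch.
Partiendo de la velocidad v(t) = 15·t^2, tomamos 1 antiderivada. Tomando ∫v(t)dt y aplicando x(0) = 0, encontramos x(t) = 5·t^3. Tenemos la posición x(t) = 5·t^3. Sustituyendo t = 1: x(1) = 5.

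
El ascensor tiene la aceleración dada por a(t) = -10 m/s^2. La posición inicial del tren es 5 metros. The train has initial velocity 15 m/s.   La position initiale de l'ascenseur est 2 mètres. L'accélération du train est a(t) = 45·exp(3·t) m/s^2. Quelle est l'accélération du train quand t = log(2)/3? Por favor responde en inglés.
We have acceleration a(t) = 45·exp(3·t). Substituting t = log(2)/3: a(log(2)/3) = 90.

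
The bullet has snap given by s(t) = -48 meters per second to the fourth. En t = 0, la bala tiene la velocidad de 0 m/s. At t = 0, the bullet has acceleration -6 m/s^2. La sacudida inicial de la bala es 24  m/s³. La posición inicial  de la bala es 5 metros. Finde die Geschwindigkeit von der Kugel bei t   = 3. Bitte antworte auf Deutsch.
Wir müssen das Integral unserer Gleichung für den Snap s(t) = -48 3-mal finden. Das Integral von dem Snap, mit j(0) = 24, ergibt den Ruck: j(t) = 24 - 48·t. Die Stammfunktion von dem Ruck ist die Beschleunigung. Mit a(0) = -6 erhalten wir a(t) = -24·t^2 + 24·t - 6. Mit ∫a(t)dt und Anwendung von v(0) = 0, finden wir v(t) = 2·t·(-4·t^2 + 6·t - 3). Aus der Gleichung für die Geschwindigkeit v(t) = 2·t·(-4·t^2 + 6·t - 3), setzen wir t = 3 ein und erhalten v = -126.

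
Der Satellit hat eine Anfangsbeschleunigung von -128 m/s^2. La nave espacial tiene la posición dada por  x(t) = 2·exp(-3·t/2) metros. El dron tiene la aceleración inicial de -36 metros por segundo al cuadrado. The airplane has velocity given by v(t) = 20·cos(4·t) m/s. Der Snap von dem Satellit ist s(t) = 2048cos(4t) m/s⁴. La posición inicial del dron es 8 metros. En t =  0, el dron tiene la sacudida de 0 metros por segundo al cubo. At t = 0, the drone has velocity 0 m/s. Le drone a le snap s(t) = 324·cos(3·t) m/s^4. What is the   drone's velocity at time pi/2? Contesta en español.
Debemos encontrar la integral de nuestra ecuación del snap s(t) = 324·cos(3·t) 3 veces. Integrando el snap y usando la condición inicial j(0) = 0, obtenemos j(t) = 108·sin(3·t). Tomando ∫j(t)dt y aplicando a(0) = -36, encontramos a(t) = -36·cos(3·t). La integral de la aceleración, con v(0) = 0, da la velocidad: v(t) = -12·sin(3·t). Usando v(t) = -12·sin(3·t) y sustituyendo t = pi/2, encontramos v = 12.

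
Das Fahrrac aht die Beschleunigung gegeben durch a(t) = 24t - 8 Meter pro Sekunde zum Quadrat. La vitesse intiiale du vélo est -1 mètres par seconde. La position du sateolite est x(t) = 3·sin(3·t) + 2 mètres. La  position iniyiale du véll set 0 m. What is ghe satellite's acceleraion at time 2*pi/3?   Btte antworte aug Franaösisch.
Nous devons dériver notre équation de la position x(t) = 3·sin(3·t) + 2 2 fois. La dérivée de la position donne la vitesse: v(t) = 9·cos(3·t). En prenant d/dt de v(t), nous trouvons a(t) = -27·sin(3·t). En utilisant a(t) = -27·sin(3·t) et en substituant t = 2*pi/3, nous trouvons a = 0.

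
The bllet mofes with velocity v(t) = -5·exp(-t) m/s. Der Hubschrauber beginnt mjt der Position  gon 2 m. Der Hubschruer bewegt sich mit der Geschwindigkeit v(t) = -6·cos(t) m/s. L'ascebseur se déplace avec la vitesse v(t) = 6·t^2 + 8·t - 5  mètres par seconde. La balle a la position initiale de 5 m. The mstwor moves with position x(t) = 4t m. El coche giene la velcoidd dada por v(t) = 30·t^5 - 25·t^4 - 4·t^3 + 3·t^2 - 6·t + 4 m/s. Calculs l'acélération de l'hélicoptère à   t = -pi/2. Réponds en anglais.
Starting from velocity v(t) = -6·cos(t), we take 1 derivative. Differentiating velocity, we get acceleration: a(t) = 6·sin(t). From the given acceleration equation a(t) = 6·sin(t), we substitute t = -pi/2 to get a = -6.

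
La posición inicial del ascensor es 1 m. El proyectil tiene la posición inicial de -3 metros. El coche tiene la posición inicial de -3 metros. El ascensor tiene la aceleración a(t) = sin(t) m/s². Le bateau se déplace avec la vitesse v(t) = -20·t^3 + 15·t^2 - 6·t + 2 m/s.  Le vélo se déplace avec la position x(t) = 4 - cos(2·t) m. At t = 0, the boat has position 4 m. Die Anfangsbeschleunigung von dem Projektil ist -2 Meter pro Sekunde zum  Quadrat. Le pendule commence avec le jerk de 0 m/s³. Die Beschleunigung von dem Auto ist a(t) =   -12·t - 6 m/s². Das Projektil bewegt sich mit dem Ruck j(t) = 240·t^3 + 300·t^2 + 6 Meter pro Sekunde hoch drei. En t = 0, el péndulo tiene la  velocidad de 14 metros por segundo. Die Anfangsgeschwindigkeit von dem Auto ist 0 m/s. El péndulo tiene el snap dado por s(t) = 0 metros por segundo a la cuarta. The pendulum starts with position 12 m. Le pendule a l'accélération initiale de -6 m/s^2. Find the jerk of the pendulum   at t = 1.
Starting from snap s(t) = 0, we take 1 antiderivative. Integrating snap and using the initial condition j(0) = 0, we get j(t) = 0. We have jerk j(t) = 0. Substituting t = 1: j(1) = 0.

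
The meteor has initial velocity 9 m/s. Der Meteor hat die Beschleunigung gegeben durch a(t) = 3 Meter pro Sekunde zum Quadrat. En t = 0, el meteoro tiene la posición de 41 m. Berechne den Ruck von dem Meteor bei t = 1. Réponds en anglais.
Starting from acceleration a(t) = 3, we take 1 derivative. Taking d/dt of a(t), we find j(t) = 0. Using j(t) = 0 and substituting t = 1, we find j = 0.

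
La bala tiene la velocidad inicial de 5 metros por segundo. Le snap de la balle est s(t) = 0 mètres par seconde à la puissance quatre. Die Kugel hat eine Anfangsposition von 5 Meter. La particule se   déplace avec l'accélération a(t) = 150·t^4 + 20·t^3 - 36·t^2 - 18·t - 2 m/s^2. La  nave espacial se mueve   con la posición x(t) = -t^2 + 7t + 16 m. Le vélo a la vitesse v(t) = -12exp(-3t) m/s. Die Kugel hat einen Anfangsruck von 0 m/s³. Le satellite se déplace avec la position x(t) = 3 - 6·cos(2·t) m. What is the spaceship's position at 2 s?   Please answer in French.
De l'équation de la position x(t) = -t^2 + 7·t + 16, nous substituons t = 2 pour obtenir x = 26.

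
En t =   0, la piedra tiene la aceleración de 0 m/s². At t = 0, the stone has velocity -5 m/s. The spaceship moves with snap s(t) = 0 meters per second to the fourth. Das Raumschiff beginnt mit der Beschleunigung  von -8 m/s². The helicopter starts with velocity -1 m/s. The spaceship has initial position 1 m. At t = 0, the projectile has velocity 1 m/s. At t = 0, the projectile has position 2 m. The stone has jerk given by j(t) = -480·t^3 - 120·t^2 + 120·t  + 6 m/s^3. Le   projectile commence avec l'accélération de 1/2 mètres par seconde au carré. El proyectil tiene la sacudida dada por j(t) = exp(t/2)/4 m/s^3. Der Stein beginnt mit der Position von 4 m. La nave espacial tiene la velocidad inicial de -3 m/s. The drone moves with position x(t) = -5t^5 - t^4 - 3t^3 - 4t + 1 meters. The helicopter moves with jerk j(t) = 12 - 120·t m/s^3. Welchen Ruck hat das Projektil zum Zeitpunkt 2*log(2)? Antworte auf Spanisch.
De la ecuación de la sacudida j(t) = exp(t/2)/4, sustituimos t = 2*log(2) para obtener j = 1/2.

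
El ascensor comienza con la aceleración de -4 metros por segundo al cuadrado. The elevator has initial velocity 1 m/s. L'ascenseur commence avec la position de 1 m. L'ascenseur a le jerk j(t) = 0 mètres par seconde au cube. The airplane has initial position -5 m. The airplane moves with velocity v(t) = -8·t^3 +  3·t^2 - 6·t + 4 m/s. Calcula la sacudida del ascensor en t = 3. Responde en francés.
Nous avons le jerk j(t) = 0. En substituant t = 3: j(3) = 0.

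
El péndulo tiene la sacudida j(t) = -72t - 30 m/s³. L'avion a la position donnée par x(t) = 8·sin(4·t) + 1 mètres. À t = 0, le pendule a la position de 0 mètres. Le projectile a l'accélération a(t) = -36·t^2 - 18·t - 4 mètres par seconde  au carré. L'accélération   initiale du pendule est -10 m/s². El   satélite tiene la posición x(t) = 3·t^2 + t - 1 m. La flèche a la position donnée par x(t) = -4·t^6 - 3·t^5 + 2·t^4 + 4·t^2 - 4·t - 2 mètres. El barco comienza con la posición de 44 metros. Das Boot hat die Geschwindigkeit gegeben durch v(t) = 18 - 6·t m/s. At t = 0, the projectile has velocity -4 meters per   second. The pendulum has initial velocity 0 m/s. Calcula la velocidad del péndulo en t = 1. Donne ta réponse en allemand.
Ausgehend von dem Ruck j(t) = -72·t - 30, nehmen wir 2 Integrale. Das Integral von dem Ruck, mit a(0) = -10, ergibt die Beschleunigung: a(t) = -36·t^2 - 30·t - 10. Mit ∫a(t)dt und Anwendung von v(0) = 0, finden wir v(t) = t·(-12·t^2 - 15·t - 10). Mit v(t) = t·(-12·t^2 - 15·t - 10) und Einsetzen von t = 1, finden wir v = -37.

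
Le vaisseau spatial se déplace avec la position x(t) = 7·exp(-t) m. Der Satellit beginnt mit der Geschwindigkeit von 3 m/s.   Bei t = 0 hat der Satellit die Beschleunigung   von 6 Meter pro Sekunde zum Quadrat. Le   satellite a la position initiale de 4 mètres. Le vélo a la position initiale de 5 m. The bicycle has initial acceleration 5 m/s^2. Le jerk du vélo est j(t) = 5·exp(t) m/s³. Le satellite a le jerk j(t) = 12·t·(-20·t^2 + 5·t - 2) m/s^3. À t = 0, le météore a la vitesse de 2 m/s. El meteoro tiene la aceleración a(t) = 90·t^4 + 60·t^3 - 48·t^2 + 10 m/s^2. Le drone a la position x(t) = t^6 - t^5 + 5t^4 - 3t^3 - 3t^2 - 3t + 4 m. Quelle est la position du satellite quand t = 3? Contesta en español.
Partiendo de la sacudida j(t) = 12·t·(-20·t^2 + 5·t - 2), tomamos 3 antiderivadas. Tomando ∫j(t)dt y aplicando a(0) = 6, encontramos a(t) = -60·t^4 + 20·t^3 - 12·t^2 + 6. Tomando ∫a(t)dt y aplicando v(0) = 3, encontramos v(t) = -12·t^5 + 5·t^4 - 4·t^3 + 6·t + 3. La antiderivada de la velocidad, con x(0) = 4, da la posición: x(t) = -2·t^6 + t^5 - t^4 + 3·t^2 + 3·t + 4. Usando x(t) = -2·t^6 + t^5 - t^4 + 3·t^2 + 3·t + 4 y sustituyendo t = 3, encontramos x = -1256.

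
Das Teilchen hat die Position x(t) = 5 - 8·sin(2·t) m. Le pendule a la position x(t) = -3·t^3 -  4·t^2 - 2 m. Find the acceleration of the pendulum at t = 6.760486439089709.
We must differentiate our position equation x(t) = -3·t^3 - 4·t^2 - 2 2 times. Taking d/dt of x(t), we find v(t) = -9·t^2 - 8·t. The derivative of velocity gives acceleration: a(t) = -18·t - 8. We have acceleration a(t) = -18·t - 8. Substituting t = 6.760486439089709: a(6.760486439089709) = -129.688755903615.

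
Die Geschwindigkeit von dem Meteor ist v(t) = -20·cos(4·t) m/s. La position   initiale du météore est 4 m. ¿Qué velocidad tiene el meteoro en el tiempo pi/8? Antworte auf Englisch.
From the given velocity equation v(t) = -20·cos(4·t), we substitute t = pi/8 to get v = 0.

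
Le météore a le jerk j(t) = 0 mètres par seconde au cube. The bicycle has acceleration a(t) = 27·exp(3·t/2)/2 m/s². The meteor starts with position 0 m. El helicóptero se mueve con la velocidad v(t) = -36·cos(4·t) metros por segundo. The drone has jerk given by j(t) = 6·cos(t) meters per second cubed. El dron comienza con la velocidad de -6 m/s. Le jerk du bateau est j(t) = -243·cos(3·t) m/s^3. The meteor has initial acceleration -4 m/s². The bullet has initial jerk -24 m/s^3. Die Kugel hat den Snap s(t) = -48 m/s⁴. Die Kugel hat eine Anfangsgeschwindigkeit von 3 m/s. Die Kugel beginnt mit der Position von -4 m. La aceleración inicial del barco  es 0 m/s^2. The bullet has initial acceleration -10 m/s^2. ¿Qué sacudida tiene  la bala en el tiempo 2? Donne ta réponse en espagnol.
Para resolver esto, necesitamos tomar 1 integral de nuestra ecuación del snap s(t) = -48. Integrando el snap y usando la condición inicial j(0) = -24, obtenemos j(t) = -48·t - 24. Tenemos la sacudida j(t) = -48·t - 24. Sustituyendo t = 2: j(2) = -120.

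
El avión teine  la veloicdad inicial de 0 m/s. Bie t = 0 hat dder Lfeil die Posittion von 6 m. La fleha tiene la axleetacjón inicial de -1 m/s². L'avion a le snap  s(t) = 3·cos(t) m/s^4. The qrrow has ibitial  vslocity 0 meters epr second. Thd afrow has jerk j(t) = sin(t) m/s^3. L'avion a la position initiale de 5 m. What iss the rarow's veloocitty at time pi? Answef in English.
To solve this, we need to take 2 antiderivatives of our jerk equation j(t) = sin(t). The integral of jerk is acceleration. Using a(0) = -1, we get a(t) = -cos(t). The integral of acceleration is velocity. Using v(0) = 0, we get v(t) = -sin(t). From the given velocity equation v(t) = -sin(t), we substitute t = pi to get v = 0.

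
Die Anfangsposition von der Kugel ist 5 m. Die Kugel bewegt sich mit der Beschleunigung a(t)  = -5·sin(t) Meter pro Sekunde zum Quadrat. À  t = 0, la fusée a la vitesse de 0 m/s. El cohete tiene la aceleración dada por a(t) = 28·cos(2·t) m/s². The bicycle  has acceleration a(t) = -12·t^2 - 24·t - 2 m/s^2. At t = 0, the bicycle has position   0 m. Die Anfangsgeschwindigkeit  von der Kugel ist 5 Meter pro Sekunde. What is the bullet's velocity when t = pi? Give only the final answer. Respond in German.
Die Antwort ist -5.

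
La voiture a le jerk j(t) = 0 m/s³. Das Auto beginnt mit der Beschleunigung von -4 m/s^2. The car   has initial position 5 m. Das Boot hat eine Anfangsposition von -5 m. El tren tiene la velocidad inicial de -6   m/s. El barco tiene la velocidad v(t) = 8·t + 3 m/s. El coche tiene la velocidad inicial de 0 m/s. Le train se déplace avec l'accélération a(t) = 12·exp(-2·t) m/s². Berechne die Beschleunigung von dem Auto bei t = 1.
Wir müssen die Stammfunktion unserer Gleichung für den Ruck j(t) = 0 1-mal finden. Die Stammfunktion von dem Ruck ist die Beschleunigung. Mit a(0) = -4 erhalten wir a(t) = -4. Aus der Gleichung für die Beschleunigung a(t) = -4, setzen wir t = 1 ein und erhalten a = -4.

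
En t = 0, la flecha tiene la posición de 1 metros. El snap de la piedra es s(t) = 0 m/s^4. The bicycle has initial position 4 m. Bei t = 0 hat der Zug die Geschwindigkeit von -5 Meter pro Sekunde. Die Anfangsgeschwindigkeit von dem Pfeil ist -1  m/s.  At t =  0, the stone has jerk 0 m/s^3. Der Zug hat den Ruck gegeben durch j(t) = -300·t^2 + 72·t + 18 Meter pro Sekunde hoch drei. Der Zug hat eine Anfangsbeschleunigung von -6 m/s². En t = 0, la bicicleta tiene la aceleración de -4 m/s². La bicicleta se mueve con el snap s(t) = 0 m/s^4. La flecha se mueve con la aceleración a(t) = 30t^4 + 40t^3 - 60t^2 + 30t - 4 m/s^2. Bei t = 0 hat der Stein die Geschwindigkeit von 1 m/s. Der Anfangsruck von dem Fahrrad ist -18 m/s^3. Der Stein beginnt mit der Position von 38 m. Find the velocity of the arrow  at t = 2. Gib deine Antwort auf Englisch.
Starting from acceleration a(t) = 30·t^4 + 40·t^3 - 60·t^2 + 30·t - 4, we take 1 antiderivative. Integrating acceleration and using the initial condition v(0) = -1, we get v(t) = 6·t^5 + 10·t^4 - 20·t^3 + 15·t^2 - 4·t - 1. Using v(t) = 6·t^5 + 10·t^4 - 20·t^3 + 15·t^2 - 4·t - 1 and substituting t = 2, we find v = 243.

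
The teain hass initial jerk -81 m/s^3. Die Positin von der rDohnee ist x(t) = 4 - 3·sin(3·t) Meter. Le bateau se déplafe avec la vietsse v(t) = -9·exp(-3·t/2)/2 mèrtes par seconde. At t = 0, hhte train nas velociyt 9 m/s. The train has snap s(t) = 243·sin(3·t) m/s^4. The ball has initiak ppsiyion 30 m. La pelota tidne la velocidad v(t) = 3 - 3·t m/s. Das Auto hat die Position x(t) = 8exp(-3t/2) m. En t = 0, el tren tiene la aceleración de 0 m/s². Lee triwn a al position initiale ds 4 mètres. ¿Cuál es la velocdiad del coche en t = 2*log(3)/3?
Para resolver esto, necesitamos tomar 1 derivada de nuestra ecuación de la posición x(t) = 8·exp(-3·t/2). Derivando la posición, obtenemos la velocidad: v(t) = -12·exp(-3·t/2). Tenemos la velocidad v(t) = -12·exp(-3·t/2). Sustituyendo t = 2*log(3)/3: v(2*log(3)/3) = -4.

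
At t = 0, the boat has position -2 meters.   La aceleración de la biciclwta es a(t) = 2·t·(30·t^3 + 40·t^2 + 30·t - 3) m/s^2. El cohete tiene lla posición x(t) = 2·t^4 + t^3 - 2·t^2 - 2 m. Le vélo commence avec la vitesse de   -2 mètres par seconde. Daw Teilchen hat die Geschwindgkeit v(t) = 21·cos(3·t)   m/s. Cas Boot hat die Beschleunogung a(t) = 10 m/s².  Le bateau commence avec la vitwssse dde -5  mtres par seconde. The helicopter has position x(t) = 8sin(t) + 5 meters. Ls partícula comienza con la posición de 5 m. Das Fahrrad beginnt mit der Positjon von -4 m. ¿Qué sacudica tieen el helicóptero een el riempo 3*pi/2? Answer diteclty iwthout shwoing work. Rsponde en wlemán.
Die Antwort ist 0.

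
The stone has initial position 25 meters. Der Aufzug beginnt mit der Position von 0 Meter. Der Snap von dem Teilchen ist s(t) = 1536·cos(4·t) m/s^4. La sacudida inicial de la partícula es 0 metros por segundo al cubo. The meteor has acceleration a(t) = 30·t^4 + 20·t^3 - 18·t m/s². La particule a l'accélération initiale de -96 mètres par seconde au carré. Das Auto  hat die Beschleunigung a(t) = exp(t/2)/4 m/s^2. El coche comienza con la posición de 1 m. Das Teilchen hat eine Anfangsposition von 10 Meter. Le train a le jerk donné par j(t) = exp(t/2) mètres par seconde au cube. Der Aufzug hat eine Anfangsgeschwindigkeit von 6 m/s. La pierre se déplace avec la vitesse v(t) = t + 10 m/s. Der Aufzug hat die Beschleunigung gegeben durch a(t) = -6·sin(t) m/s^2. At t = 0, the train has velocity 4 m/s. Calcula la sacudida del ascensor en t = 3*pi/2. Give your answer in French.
Nous devons dériver notre équation de l'accélération a(t) = -6·sin(t) 1 fois. La dérivée de l'accélération donne le jerk: j(t) = -6·cos(t). Nous avons le jerk j(t) = -6·cos(t). En substituant t = 3*pi/2: j(3*pi/2) = 0.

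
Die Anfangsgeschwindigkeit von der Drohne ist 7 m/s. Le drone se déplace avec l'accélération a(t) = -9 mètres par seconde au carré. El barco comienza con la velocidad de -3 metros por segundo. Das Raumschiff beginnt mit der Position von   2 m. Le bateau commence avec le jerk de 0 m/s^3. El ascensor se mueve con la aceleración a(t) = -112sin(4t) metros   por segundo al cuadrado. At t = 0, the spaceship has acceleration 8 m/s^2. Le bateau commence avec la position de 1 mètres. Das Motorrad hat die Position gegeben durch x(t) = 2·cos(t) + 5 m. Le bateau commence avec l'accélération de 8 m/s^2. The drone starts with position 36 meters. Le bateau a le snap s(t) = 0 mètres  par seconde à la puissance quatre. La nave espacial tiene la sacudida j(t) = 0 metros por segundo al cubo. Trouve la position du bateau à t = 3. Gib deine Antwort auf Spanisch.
Debemos encontrar la antiderivada de nuestra ecuación del snap s(t) = 0 4 veces. La antiderivada del snap, con j(0) = 0, da la sacudida: j(t) = 0. La integral de la sacudida es la aceleración. Usando a(0) = 8, obtenemos a(t) = 8. Tomando ∫a(t)dt y aplicando v(0) = -3, encontramos v(t) = 8·t - 3. La integral de la velocidad, con x(0) = 1, da la posición: x(t) = 4·t^2 - 3·t + 1. Tenemos la posición x(t) = 4·t^2 - 3·t + 1. Sustituyendo t = 3: x(3) = 28.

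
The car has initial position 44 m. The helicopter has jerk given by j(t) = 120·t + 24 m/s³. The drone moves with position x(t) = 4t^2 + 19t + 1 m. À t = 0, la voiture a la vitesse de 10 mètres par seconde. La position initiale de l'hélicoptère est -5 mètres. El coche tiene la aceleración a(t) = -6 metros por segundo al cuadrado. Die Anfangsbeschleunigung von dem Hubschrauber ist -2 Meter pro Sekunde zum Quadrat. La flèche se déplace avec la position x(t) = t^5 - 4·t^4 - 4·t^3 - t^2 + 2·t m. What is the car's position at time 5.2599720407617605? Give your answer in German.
Ausgehend von der Beschleunigung a(t) = -6, nehmen wir 2 Stammfunktionen. Durch Integration von der Beschleunigung und Verwendung der Anfangsbedingung v(0) = 10, erhalten wir v(t) = 10 - 6·t. Durch Integration von der Geschwindigkeit und Verwendung der Anfangsbedingung x(0) = 44, erhalten wir x(t) = -3·t^2 + 10·t + 44. Wir haben die Position x(t) = -3·t^2 + 10·t + 44. Durch Einsetzen von t = 5.2599720407617605: x(5.2599720407617605) = 13.5978027988313.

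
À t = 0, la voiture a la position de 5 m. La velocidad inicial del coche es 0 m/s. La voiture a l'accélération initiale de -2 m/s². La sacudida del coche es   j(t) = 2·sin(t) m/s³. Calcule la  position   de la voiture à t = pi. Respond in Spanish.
Necesitamos integrar nuestra ecuación de la sacudida j(t) = 2·sin(t) 3 veces. Tomando ∫j(t)dt y aplicando a(0) = -2, encontramos a(t) = -2·cos(t). La antiderivada de la aceleración es la velocidad. Usando v(0) = 0, obtenemos v(t) = -2·sin(t). Integrando la velocidad y usando la condición inicial x(0) = 5, obtenemos x(t) = 2·cos(t) + 3. Usando x(t) = 2·cos(t) + 3 y sustituyendo t = pi, encontramos x = 1.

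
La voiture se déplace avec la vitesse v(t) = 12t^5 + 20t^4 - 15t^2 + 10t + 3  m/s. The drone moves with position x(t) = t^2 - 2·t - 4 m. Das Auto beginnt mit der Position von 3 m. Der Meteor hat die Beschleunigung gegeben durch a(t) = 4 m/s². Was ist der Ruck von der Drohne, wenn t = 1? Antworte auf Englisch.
Starting from position x(t) = t^2 - 2·t - 4, we take 3 derivatives. Differentiating position, we get velocity: v(t) = 2·t - 2. Differentiating velocity, we get acceleration: a(t) = 2. Differentiating acceleration, we get jerk: j(t) = 0. We have jerk j(t) = 0. Substituting t = 1: j(1) = 0.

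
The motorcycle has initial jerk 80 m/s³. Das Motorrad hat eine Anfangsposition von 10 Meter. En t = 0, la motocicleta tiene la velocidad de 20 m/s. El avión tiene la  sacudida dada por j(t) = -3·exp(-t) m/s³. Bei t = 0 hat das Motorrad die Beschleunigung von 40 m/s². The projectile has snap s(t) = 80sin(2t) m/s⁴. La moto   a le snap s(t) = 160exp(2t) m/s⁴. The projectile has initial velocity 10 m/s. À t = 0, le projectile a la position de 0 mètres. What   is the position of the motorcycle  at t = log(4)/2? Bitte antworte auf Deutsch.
Ausgehend von dem Snap s(t) = 160·exp(2·t), nehmen wir 4 Integrale. Das Integral von dem Snap ist der Ruck. Mit j(0) = 80 erhalten wir j(t) = 80·exp(2·t). Die Stammfunktion von dem Ruck ist die Beschleunigung. Mit a(0) = 40 erhalten wir a(t) = 40·exp(2·t). Durch Integration von der Beschleunigung und Verwendung der Anfangsbedingung v(0) = 20, erhalten wir v(t) = 20·exp(2·t). Die Stammfunktion von der Geschwindigkeit ist die Position. Mit x(0) = 10 erhalten wir x(t) = 10·exp(2·t). Wir haben die Position x(t) = 10·exp(2·t). Durch Einsetzen von t = log(4)/2: x(log(4)/2) = 40.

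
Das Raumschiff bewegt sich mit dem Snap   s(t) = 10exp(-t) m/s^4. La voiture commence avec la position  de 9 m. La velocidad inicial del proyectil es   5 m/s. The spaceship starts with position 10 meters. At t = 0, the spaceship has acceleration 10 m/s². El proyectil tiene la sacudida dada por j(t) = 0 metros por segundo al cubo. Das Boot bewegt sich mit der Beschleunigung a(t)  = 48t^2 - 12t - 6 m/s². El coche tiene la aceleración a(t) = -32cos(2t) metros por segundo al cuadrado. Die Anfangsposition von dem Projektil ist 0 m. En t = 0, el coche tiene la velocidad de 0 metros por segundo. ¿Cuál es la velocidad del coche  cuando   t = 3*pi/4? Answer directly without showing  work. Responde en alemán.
Die Geschwindigkeit bei t = 3*pi/4 ist v = 16.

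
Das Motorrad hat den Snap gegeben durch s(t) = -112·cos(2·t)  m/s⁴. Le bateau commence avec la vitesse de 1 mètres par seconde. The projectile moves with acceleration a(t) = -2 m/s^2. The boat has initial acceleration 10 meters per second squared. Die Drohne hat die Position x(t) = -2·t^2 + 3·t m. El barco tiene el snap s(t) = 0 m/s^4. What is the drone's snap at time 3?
Starting from position x(t) = -2·t^2 + 3·t, we take 4 derivatives. The derivative of position gives velocity: v(t) = 3 - 4·t. Differentiating velocity, we get acceleration: a(t) = -4. Differentiating acceleration, we get jerk: j(t) = 0. The derivative of jerk gives snap: s(t) = 0. Using s(t) = 0 and substituting t = 3, we find s = 0.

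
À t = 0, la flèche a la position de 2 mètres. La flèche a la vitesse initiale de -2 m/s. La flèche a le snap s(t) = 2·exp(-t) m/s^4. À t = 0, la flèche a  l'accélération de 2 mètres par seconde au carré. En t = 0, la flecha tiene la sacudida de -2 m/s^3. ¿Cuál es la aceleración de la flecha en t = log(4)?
Partiendo del snap s(t) = 2·exp(-t), tomamos 2 antiderivadas. La antiderivada del snap, con j(0) = -2, da la sacudida: j(t) = -2·exp(-t). Tomando ∫j(t)dt y aplicando a(0) = 2, encontramos a(t) = 2·exp(-t). Usando a(t) = 2·exp(-t) y sustituyendo t = log(4), encontramos a = 1/2.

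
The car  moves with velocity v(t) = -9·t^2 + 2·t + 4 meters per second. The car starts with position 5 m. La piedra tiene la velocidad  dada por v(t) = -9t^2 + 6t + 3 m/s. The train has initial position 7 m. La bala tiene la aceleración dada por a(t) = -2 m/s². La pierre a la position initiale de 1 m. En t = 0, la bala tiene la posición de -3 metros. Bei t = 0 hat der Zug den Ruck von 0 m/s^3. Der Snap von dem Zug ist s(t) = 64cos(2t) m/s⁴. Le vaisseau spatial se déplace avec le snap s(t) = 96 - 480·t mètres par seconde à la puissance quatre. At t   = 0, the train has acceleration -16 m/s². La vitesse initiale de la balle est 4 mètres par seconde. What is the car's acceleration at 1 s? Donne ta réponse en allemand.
Wir müssen unsere Gleichung für die Geschwindigkeit v(t) = -9·t^2 + 2·t + 4 1-mal ableiten. Mit d/dt von v(t) finden wir a(t) = 2 - 18·t. Aus der Gleichung für die Beschleunigung a(t) = 2 - 18·t, setzen wir t = 1 ein und erhalten a = -16.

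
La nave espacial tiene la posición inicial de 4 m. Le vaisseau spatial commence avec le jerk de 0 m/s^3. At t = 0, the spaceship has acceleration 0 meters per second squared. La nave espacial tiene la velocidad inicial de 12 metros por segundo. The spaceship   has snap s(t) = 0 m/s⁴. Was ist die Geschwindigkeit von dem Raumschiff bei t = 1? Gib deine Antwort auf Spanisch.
Partiendo del snap s(t) = 0, tomamos 3 integrales. La integral del snap, con j(0) = 0, da la sacudida: j(t) = 0. Tomando ∫j(t)dt y aplicando a(0) = 0, encontramos a(t) = 0. La integral de la aceleración es la velocidad. Usando v(0) = 12, obtenemos v(t) = 12. Usando v(t) = 12 y sustituyendo t = 1, encontramos v = 12.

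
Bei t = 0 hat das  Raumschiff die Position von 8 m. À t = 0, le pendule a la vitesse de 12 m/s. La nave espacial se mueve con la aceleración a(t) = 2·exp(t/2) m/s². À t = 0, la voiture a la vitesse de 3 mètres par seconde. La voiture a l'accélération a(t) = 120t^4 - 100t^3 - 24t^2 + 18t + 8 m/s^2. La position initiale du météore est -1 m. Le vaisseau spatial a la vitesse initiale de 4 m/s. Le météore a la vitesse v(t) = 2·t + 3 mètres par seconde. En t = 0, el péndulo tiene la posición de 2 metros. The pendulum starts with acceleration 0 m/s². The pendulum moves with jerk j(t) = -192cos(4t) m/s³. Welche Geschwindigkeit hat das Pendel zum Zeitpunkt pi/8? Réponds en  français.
Nous devons intégrer notre équation du jerk j(t) = -192·cos(4·t) 2 fois. En intégrant le jerk et en utilisant la condition initiale a(0) = 0, nous obtenons a(t) = -48·sin(4·t). La primitive de l'accélération, avec v(0) = 12, donne la vitesse: v(t) = 12·cos(4·t). En utilisant v(t) = 12·cos(4·t) et en substituant t = pi/8, nous trouvons v = 0.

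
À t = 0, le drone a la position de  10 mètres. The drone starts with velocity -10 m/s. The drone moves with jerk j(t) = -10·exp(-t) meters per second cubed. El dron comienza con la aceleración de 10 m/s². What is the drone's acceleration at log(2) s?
Starting from jerk j(t) = -10·exp(-t), we take 1 integral. Finding the antiderivative of j(t) and using a(0) = 10: a(t) = 10·exp(-t). Using a(t) = 10·exp(-t) and substituting t = log(2), we find a = 5.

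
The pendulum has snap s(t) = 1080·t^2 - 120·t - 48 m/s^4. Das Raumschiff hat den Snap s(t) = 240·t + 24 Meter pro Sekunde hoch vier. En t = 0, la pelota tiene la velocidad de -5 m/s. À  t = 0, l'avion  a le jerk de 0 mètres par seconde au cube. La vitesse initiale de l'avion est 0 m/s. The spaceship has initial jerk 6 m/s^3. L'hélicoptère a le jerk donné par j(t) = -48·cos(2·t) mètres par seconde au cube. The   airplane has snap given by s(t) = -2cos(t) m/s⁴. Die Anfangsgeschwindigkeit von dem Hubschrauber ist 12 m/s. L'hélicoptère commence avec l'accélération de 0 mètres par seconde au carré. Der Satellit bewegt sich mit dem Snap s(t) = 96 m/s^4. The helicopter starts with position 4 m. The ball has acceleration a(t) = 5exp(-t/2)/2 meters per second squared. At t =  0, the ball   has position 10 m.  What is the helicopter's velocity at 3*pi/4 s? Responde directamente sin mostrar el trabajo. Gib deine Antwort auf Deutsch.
v(3*pi/4) = 0.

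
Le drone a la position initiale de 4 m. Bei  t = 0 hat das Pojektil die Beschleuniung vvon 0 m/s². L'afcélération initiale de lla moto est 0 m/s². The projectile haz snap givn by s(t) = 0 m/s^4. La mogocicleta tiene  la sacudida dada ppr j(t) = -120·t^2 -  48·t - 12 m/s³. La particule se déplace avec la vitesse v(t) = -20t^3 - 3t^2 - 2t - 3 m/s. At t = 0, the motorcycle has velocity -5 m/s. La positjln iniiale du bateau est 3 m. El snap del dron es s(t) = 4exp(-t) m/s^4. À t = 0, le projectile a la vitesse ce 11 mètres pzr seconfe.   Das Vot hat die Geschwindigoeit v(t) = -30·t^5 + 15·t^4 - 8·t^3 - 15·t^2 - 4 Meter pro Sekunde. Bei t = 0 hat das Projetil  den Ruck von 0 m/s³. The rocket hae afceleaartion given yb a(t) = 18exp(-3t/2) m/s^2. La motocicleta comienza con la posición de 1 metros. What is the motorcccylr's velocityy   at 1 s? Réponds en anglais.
To find the answer, we compute 2 antiderivatives of j(t) = -120·t^2 - 48·t - 12. Finding the integral of j(t) and using a(0) = 0: a(t) = 4·t·(-10·t^2 - 6·t - 3). Integrating acceleration and using the initial condition v(0) = -5, we get v(t) = -10·t^4 - 8·t^3 - 6·t^2 - 5. Using v(t) = -10·t^4 - 8·t^3 - 6·t^2 - 5 and substituting t = 1, we find v = -29.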